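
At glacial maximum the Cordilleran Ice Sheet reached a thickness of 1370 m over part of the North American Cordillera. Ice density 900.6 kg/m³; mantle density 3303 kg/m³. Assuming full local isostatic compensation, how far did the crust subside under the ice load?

374 m

Balancing pressure at the compensation depth: the ice load ρ_ice t is balanced by mantle displaced below, ρ_m s.
s = t ρ_ice / ρ_m = 1370 m × 900.6/3303 = 374 m.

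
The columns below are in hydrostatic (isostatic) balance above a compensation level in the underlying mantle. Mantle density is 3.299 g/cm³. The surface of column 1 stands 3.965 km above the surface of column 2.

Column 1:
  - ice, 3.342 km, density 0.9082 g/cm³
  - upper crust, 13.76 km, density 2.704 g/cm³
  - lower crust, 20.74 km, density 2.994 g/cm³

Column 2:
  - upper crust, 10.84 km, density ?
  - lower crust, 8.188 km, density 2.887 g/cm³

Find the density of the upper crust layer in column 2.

Take the compensation level at the base of the deeper column (depth z_c below the surface of column 1) and equate Σ ρ_i t_i down to z_c; mantle fills any gap and the z_c terms cancel.
Column 1: 3.342×0.9082 + 13.76×2.704 + 20.74×2.994 + (z_c − 37.842)×3.299
Column 2: 3.965×0 + 10.84×ρ + 8.188×2.887 + (z_c − 3.965 − 19.028)×3.299
The z_c×3.299 term appears on both sides and cancels. Collect the known terms of each column as K = Σ(ρt)_known − 3.299 × (depth of known layers): K_1 = 102.337804 − 3.299×37.842 = −22.5029536; K_2 = 23.638756 − 3.299×(3.965 + 19.028) = −52.215151.
Balance: K_1 = K_2 + 10.84×ρ, so ρ = (K_1 − K_2)/10.84 = 29.7122/10.84 = 2.74 g/cm³.

2.74 g/cm³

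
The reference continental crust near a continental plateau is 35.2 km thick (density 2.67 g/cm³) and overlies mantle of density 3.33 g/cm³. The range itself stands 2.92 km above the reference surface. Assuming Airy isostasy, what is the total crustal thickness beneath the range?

Root depth r = h ρ_c / (ρ_m − ρ_c) = 2.92 km × 2.67 / 0.66 = 11.81 km.
Total thickness = T + h + r = 35.2 km + 2.92 km + 11.81 km = 49.9 km.

49.9 km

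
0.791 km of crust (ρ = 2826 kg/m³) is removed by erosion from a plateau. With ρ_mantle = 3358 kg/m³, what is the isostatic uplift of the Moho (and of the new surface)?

0.666 km

Unloading: uplift u = e ρ_c/ρ_m = 0.791 km × 2826/3358 = 0.666 km.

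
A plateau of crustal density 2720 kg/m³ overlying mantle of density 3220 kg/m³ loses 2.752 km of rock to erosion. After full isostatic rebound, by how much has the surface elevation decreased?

Rebound u = e ρ_c/ρ_m = 2.752 km × 2720/3220 = 2.325 km.
Net surface drop = e − u = 2.752 km − 2.325 km = e (ρ_m − ρ_c)/ρ_m = 0.427 km.

0.427 km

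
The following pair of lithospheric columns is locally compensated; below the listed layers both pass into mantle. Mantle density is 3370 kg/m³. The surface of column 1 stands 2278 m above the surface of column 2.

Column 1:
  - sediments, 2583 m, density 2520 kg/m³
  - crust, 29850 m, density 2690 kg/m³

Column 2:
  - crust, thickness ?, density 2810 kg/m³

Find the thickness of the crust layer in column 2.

Take the compensation level at the base of the deeper column (depth z_c below the surface of column 1) and equate Σ ρ_i t_i down to z_c; mantle fills any gap and the z_c terms cancel.
Column 1: 2583×2520 + 29850×2690 + (z_c − 32433)×3370
Column 2: 2278×0 + x×2810 + (z_c − 2278 − 0 − x)×3370
The z_c×3370 term appears on both sides and cancels. Collect the known terms of each column as K = Σ(ρt)_known − 3370 × (depth of known layers): K_1 = 86805660 − 3370×32433 = −22493550; K_2 = 0 − 3370×(2278 + 0) = −7676860.
Balance: K_1 = K_2 − x×(3370 − 2810), so x = (K_2 − K_1)/(3370 − 2810) = 14816700/560 = 26500 m.

26500 m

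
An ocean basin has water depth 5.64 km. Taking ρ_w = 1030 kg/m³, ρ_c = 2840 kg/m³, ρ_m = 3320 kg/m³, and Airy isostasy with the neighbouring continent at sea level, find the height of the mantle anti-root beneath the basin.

21.3 km

Balancing pressure at the compensation depth: replacing crust with seawater at the top is compensated by replacing crust with mantle at the base: d (ρ_c − ρ_w) = a (ρ_m − ρ_c).
a = d (ρ_c − ρ_w)/(ρ_m − ρ_c) = 5.64 km × 1810/480 = 21.3 km.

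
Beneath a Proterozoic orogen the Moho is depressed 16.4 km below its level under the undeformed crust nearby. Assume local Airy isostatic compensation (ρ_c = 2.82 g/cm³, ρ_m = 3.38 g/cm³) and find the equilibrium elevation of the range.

3.26 km

For local isostatic compensation: ρ_c h = (ρ_m − ρ_c) r.
h = r (ρ_m − ρ_c) / ρ_c = 16.4 km × (3.38 − 2.82) / 2.82 = 3.26 km.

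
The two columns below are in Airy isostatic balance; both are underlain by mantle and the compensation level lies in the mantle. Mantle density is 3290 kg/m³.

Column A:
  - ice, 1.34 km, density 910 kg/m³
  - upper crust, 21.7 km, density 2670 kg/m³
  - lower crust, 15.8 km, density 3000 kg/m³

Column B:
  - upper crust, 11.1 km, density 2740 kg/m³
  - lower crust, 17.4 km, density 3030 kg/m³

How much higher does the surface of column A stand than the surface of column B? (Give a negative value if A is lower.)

3.22 km

For any compensation level in the mantle, the mantle terms cancel and isostasy reduces to e = (Σt_A − Σt_B) − (Σ(ρt)_A − Σ(ρt)_B) / ρ_m.
Σt_A = 38.84 km; Σt_B = 28.5 km; Σ(ρt)_A = 106558.4; Σ(ρt)_B = 83136 (in km·kg/m³).
e = (38.84 − 28.5) − (106558.4 − 83136) / 3290 = 3.22 km.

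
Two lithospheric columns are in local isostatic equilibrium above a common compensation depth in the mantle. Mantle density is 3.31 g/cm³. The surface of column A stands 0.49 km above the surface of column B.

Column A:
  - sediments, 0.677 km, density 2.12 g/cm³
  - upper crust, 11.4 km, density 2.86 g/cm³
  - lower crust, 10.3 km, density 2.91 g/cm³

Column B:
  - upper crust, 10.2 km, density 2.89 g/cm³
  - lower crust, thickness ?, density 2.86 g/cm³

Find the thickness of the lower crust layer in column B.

9.22 km

Take the compensation level at the base of the deeper column (depth z_c below the surface of column A) and equate Σ ρ_i t_i down to z_c; mantle fills any gap and the z_c terms cancel.
Column A: 0.677×2.12 + 11.4×2.86 + 10.3×2.91 + (z_c − 22.377)×3.31
Column B: 0.49×0 + 10.2×2.89 + x×2.86 + (z_c − 0.49 − 10.2 − x)×3.31
The z_c×3.31 term appears on both sides and cancels. Collect the known terms of each column as K = Σ(ρt)_known − 3.31 × (depth of known layers): K_A = 64.01224 − 3.31×22.377 = −10.05563; K_B = 29.478 − 3.31×(0.49 + 10.2) = −5.9059.
Balance: K_A = K_B − x×(3.31 − 2.86), so x = (K_B − K_A)/(3.31 − 2.86) = 4.14973/0.45 = 9.22 km.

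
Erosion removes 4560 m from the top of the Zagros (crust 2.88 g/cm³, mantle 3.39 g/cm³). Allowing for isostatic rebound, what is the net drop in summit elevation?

686 m

Rebound u = e ρ_c/ρ_m = 4560 m × 2.88/3.39 = 3874 m.
Net surface drop = e − u = 4560 m − 3874 m = e (ρ_m − ρ_c)/ρ_m = 686 m.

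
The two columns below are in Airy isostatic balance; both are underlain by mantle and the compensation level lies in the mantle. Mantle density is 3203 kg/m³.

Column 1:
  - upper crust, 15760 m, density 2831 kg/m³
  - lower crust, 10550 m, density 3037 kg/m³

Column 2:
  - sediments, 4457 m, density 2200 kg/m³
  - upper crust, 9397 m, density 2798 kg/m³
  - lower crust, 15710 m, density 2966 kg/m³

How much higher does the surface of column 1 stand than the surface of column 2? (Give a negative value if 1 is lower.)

−1370 m

For any compensation level in the mantle, the mantle terms cancel and isostasy reduces to e = (Σt_1 − Σt_2) − (Σ(ρt)_1 − Σ(ρt)_2) / ρ_m.
Σt_1 = 26310 m; Σt_2 = 29564 m; Σ(ρt)_1 = 76656910; Σ(ρt)_2 = 82694066 (in m·kg/m³).
e = (26310 − 29564) − (76656910 − 82694066) / 3203 = −1370 m.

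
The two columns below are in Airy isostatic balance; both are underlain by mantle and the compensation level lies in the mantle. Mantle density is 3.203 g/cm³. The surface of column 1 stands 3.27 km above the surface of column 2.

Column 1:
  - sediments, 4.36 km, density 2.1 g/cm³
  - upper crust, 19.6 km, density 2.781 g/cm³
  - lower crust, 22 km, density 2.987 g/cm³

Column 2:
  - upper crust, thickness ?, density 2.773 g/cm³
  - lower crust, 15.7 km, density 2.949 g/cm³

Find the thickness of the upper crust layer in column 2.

Take the compensation level at the base of the deeper column (depth z_c below the surface of column 1) and equate Σ ρ_i t_i down to z_c; mantle fills any gap and the z_c terms cancel.
Column 1: 4.36×2.1 + 19.6×2.781 + 22×2.987 + (z_c − 45.96)×3.203
Column 2: 3.27×0 + x×2.773 + 15.7×2.949 + (z_c − 3.27 − 15.7 − x)×3.203
The z_c×3.203 term appears on both sides and cancels. Collect the known terms of each column as K = Σ(ρt)_known − 3.203 × (depth of known layers): K_1 = 129.3776 − 3.203×45.96 = −17.83228; K_2 = 46.2993 − 3.203×(3.27 + 15.7) = −14.46161.
Balance: K_1 = K_2 − x×(3.203 − 2.773), so x = (K_2 − K_1)/(3.203 − 2.773) = 3.37067/0.43 = 7.84 km.

7.84 km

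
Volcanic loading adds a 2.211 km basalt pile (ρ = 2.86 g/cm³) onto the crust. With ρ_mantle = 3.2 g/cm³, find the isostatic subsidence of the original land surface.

1.98 km

Subaerial loading: s = t ρ_load / ρ_m.
s = 2.211 km × 2.86/3.2 = 1.98 km.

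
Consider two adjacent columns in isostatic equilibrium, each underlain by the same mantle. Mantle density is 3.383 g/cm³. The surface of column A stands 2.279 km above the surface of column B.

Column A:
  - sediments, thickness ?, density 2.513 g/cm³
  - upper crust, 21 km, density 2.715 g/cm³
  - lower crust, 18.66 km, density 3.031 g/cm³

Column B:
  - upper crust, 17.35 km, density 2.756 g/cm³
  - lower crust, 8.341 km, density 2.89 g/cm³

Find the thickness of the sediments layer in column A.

2.42 km

Take the compensation level at the base of the deeper column (depth z_c below the surface of column A) and equate Σ ρ_i t_i down to z_c; mantle fills any gap and the z_c terms cancel.
Column A: x×2.513 + 21×2.715 + 18.66×3.031 + (z_c − 39.66 − x)×3.383
Column B: 2.279×0 + 17.35×2.756 + 8.341×2.89 + (z_c − 2.279 − 25.691)×3.383
The z_c×3.383 term appears on both sides and cancels. Collect the known terms of each column as K = Σ(ρt)_known − 3.383 × (depth of known layers): K_A = 113.57346 − 3.383×39.66 = −20.59632; K_B = 71.92209 − 3.383×(2.279 + 25.691) = −22.70042.
Balance: K_A − x×(3.383 − 2.513) = K_B, so x = (K_A − K_B)/(3.383 − 2.513) = 2.1041/0.87 = 2.42 km.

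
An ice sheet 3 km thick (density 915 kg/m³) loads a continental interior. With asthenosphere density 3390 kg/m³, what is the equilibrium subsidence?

In Airy isostatic equilibrium: the ice load ρ_ice t is balanced by mantle displaced below, ρ_m s.
s = t ρ_ice / ρ_m = 3 km × 915/3390 = 0.81 km.

0.81 km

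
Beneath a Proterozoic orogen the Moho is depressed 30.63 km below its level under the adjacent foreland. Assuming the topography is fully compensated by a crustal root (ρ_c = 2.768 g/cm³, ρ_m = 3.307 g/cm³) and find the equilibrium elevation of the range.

5.96 km

In Airy isostatic equilibrium: ρ_c h = (ρ_m − ρ_c) r.
h = r (ρ_m − ρ_c) / ρ_c = 30.63 km × (3.307 − 2.768) / 2.768 = 5.96 km.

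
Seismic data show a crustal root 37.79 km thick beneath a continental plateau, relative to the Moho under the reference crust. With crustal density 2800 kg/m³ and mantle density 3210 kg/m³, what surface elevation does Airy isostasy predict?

Balancing pressure at the compensation depth: ρ_c h = (ρ_m − ρ_c) r.
h = r (ρ_m − ρ_c) / ρ_c = 37.79 km × (3210 − 2800) / 2800 = 5.53 km.

5.53 km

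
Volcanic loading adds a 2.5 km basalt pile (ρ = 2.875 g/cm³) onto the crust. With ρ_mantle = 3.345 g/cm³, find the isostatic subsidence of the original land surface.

Subaerial loading: s = t ρ_load / ρ_m.
s = 2.5 km × 2.875/3.345 = 2.15 km.

2.15 km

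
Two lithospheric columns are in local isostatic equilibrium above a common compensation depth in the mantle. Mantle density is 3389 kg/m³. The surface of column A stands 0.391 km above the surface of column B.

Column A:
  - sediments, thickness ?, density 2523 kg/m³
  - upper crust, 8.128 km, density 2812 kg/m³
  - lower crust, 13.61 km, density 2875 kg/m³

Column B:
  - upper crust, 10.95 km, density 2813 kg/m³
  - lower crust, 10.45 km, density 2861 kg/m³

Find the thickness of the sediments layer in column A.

1.69 km

Take the compensation level at the base of the deeper column (depth z_c below the surface of column A) and equate Σ ρ_i t_i down to z_c; mantle fills any gap and the z_c terms cancel.
Column A: x×2523 + 8.128×2812 + 13.61×2875 + (z_c − 21.738 − x)×3389
Column B: 0.391×0 + 10.95×2813 + 10.45×2861 + (z_c − 0.391 − 21.4)×3389
The z_c×3389 term appears on both sides and cancels. Collect the known terms of each column as K = Σ(ρt)_known − 3389 × (depth of known layers): K_A = 61984.686 − 3389×21.738 = −11685.396; K_B = 60699.8 − 3389×(0.391 + 21.4) = −13149.899.
Balance: K_A − x×(3389 − 2523) = K_B, so x = (K_A − K_B)/(3389 − 2523) = 1464.5/866 = 1.69 km.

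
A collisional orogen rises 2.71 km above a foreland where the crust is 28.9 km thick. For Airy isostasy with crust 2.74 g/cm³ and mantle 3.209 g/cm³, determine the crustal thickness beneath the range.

47.4 km

Root depth r = h ρ_c / (ρ_m − ρ_c) = 2.71 km × 2.74 / 0.469 = 15.83 km.
Total thickness = T + h + r = 28.9 km + 2.71 km + 15.83 km = 47.4 km.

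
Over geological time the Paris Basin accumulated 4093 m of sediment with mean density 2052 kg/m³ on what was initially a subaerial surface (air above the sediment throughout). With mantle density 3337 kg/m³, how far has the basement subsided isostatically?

2520 m

Subaerial load: s = t ρ_sed / ρ_m = 4093 m × 2052/3337 = 2520 m.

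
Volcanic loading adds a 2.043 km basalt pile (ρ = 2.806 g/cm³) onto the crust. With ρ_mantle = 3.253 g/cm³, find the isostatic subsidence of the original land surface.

Subaerial loading: s = t ρ_load / ρ_m.
s = 2.043 km × 2.806/3.253 = 1.76 km.

1.76 km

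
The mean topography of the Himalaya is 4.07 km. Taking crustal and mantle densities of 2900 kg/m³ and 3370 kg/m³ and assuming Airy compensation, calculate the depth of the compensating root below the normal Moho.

Isostatic balance requires: the weight of the topography is balanced by the buoyancy of the root, ρ_c h = (ρ_m − ρ_c) r.
r = h · ρ_c / (ρ_m − ρ_c) = 4.07 km × 2900 / (3370 − 2900) = 25.1 km.

25.1 km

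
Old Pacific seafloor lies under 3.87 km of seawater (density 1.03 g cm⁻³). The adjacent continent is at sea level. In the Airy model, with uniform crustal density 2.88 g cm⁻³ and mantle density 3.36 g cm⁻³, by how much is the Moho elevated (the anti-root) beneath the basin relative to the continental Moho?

14.9 km

Isostatic balance requires: replacing crust with seawater at the top is compensated by replacing crust with mantle at the base: d (ρ_c − ρ_w) = a (ρ_m − ρ_c).
a = d (ρ_c − ρ_w)/(ρ_m − ρ_c) = 3.87 km × 1.85/0.48 = 14.9 km.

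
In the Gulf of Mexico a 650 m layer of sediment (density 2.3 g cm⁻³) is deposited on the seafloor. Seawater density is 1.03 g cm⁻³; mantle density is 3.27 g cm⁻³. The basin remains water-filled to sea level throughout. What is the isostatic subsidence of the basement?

Submarine loading: the sediment displaces seawater, and the subsidence is in turn flooded, so s (ρ_m − ρ_w) = t (ρ_sed − ρ_w).
s = 650 m × (2.3 − 1.03) / (3.27 − 1.03) = 369 m.

369 m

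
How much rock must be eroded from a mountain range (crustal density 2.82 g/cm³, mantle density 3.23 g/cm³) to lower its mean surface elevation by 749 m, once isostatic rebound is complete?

Net drop Δ = e − u = e − e ρ_c/ρ_m = e (ρ_m − ρ_c)/ρ_m.
e = Δ ρ_m/(ρ_m − ρ_c) = 749 m × 3.23/0.41 = 5900 m.

5900 m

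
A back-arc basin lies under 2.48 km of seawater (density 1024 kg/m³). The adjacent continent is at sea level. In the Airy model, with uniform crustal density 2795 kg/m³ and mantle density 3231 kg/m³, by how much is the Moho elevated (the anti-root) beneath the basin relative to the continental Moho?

10.1 km

Isostatic balance requires: replacing crust with seawater at the top is compensated by replacing crust with mantle at the base: d (ρ_c − ρ_w) = a (ρ_m − ρ_c).
a = d (ρ_c − ρ_w)/(ρ_m − ρ_c) = 2.48 km × 1771/436 = 10.1 km.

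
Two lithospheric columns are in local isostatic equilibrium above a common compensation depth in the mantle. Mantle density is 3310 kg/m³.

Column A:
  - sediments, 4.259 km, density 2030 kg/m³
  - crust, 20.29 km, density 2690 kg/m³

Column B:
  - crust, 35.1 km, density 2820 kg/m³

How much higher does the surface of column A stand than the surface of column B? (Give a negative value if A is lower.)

0.251 km

For any compensation level in the mantle, the mantle terms cancel and isostasy reduces to e = (Σt_A − Σt_B) − (Σ(ρt)_A − Σ(ρt)_B) / ρ_m.
Σt_A = 24.549 km; Σt_B = 35.1 km; Σ(ρt)_A = 63225.87; Σ(ρt)_B = 98982 (in km·kg/m³).
e = (24.549 − 35.1) − (63225.87 − 98982) / 3310 = 0.251 km.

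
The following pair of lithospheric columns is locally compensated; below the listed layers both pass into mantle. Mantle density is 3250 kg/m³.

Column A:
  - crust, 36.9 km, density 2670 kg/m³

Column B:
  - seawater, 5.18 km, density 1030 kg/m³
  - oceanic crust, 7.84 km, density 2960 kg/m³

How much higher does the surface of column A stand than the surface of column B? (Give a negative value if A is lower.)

2.35 km

For any compensation level in the mantle, the mantle terms cancel and isostasy reduces to e = (Σt_A − Σt_B) − (Σ(ρt)_A − Σ(ρt)_B) / ρ_m.
Σt_A = 36.9 km; Σt_B = 13.02 km; Σ(ρt)_A = 98523; Σ(ρt)_B = 28541.8 (in km·kg/m³).
e = (36.9 − 13.02) − (98523 − 28541.8) / 3250 = 2.35 km.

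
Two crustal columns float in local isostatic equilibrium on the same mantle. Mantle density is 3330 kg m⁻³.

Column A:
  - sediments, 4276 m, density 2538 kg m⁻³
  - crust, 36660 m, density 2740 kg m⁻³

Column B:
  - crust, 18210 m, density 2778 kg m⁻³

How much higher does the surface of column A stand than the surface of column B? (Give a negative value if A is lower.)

For any compensation level in the mantle, the mantle terms cancel and isostasy reduces to e = (Σt_A − Σt_B) − (Σ(ρt)_A − Σ(ρt)_B) / ρ_m.
Σt_A = 40936 m; Σt_B = 18210 m; Σ(ρt)_A = 111300888; Σ(ρt)_B = 50587380 (in m·kg m⁻³).
e = (40936 − 18210) − (111300888 − 50587380) / 3330 = 4490 m.

4490 m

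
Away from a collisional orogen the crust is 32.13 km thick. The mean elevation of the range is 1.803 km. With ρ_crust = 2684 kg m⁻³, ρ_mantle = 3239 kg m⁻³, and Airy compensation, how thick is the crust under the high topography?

42.7 km

Root depth r = h ρ_c / (ρ_m − ρ_c) = 1.803 km × 2684 / 555 = 8.719 km.
Total thickness = T + h + r = 32.13 km + 1.803 km + 8.719 km = 42.7 km.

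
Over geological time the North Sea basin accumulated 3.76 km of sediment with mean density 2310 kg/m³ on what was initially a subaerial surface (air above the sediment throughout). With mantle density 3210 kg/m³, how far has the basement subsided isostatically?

2.71 km

Subaerial load: s = t ρ_sed / ρ_m = 3.76 km × 2310/3210 = 2.71 km.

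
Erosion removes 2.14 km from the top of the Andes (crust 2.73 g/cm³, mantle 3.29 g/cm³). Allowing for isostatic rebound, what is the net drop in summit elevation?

Rebound u = e ρ_c/ρ_m = 2.14 km × 2.73/3.29 = 1.776 km.
Net surface drop = e − u = 2.14 km − 1.776 km = e (ρ_m − ρ_c)/ρ_m = 0.364 km.

0.364 km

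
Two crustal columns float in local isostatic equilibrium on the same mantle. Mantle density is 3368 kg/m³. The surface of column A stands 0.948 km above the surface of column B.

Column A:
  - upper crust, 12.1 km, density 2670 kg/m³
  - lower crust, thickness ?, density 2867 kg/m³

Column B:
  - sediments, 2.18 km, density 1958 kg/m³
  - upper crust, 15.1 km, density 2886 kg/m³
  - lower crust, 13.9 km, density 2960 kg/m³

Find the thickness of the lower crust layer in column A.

21.5 km

Take the compensation level at the base of the deeper column (depth z_c below the surface of column A) and equate Σ ρ_i t_i down to z_c; mantle fills any gap and the z_c terms cancel.
Column A: 12.1×2670 + x×2867 + (z_c − 12.1 − x)×3368
Column B: 0.948×0 + 2.18×1958 + 15.1×2886 + 13.9×2960 + (z_c − 0.948 − 31.18)×3368
The z_c×3368 term appears on both sides and cancels. Collect the known terms of each column as K = Σ(ρt)_known − 3368 × (depth of known layers): K_A = 32307 − 3368×12.1 = −8445.8; K_B = 88991.04 − 3368×(0.948 + 31.18) = −19216.064.
Balance: K_A − x×(3368 − 2867) = K_B, so x = (K_A − K_B)/(3368 − 2867) = 10770.3/501 = 21.5 km.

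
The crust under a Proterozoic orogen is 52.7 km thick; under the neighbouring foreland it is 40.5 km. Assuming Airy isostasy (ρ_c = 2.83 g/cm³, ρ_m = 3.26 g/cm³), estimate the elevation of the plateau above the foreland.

1.61 km

Excess crust Δ = 52.7 km − 40.5 km = 12.2 km, split between elevation h and root r with h + r = Δ.
Airy balance ρ_c h = (ρ_m − ρ_c) r gives r = h ρ_c/(ρ_m − ρ_c), so h (1 + ρ_c/(ρ_m − ρ_c)) = Δ, i.e. h = Δ (ρ_m − ρ_c)/ρ_m.
h = 12.2 km × 0.43/3.26 = 1.61 km.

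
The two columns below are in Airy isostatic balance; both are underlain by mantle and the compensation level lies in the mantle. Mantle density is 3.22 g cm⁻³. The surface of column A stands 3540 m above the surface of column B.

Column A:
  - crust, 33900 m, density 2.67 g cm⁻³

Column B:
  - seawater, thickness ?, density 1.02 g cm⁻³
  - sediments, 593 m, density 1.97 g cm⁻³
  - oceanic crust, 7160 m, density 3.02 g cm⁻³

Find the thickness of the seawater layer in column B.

2310 m

Take the compensation level at the base of the deeper column (depth z_c below the surface of column A) and equate Σ ρ_i t_i down to z_c; mantle fills any gap and the z_c terms cancel.
Column A: 33900×2.67 + (z_c − 33900)×3.22
Column B: 3540×0 + x×1.02 + 593×1.97 + 7160×3.02 + (z_c − 3540 − 7753 − x)×3.22
The z_c×3.22 term appears on both sides and cancels. Collect the known terms of each column as K = Σ(ρt)_known − 3.22 × (depth of known layers): K_A = 90513 − 3.22×33900 = −18645; K_B = 22791.41 − 3.22×(3540 + 7753) = −13572.05.
Balance: K_A = K_B − x×(3.22 − 1.02), so x = (K_B − K_A)/(3.22 − 1.02) = 5072.95/2.2 = 2310 m.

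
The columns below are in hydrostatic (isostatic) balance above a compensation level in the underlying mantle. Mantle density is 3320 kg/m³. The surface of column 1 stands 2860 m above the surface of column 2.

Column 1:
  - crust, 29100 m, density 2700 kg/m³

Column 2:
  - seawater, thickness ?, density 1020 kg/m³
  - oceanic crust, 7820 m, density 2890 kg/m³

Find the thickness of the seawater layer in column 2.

Take the compensation level at the base of the deeper column (depth z_c below the surface of column 1) and equate Σ ρ_i t_i down to z_c; mantle fills any gap and the z_c terms cancel.
Column 1: 29100×2700 + (z_c − 29100)×3320
Column 2: 2860×0 + x×1020 + 7820×2890 + (z_c − 2860 − 7820 − x)×3320
The z_c×3320 term appears on both sides and cancels. Collect the known terms of each column as K = Σ(ρt)_known − 3320 × (depth of known layers): K_1 = 78570000 − 3320×29100 = −18042000; K_2 = 22599800 − 3320×(2860 + 7820) = −12857800.
Balance: K_1 = K_2 − x×(3320 − 1020), so x = (K_2 − K_1)/(3320 − 1020) = 5184200/2300 = 2250 m.

2250 m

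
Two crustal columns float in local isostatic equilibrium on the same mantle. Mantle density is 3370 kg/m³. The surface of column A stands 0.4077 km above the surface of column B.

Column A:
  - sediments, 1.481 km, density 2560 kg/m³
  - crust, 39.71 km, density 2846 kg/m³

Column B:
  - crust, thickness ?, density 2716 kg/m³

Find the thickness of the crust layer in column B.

31.6 km

Take the compensation level at the base of the deeper column (depth z_c below the surface of column A) and equate Σ ρ_i t_i down to z_c; mantle fills any gap and the z_c terms cancel.
Column A: 1.481×2560 + 39.71×2846 + (z_c − 41.191)×3370
Column B: 0.4077×0 + x×2716 + (z_c − 0.4077 − 0 − x)×3370
The z_c×3370 term appears on both sides and cancels. Collect the known terms of each column as K = Σ(ρt)_known − 3370 × (depth of known layers): K_A = 116806.02 − 3370×41.191 = −22007.65; K_B = 0 − 3370×(0.4077 + 0) = −1373.949.
Balance: K_A = K_B − x×(3370 − 2716), so x = (K_B − K_A)/(3370 − 2716) = 20633.7/654 = 31.6 km.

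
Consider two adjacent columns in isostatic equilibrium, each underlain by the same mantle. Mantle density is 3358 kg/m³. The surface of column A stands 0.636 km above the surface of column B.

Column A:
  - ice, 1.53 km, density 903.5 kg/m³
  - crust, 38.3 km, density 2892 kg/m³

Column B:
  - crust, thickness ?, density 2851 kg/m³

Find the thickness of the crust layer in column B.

Take the compensation level at the base of the deeper column (depth z_c below the surface of column A) and equate Σ ρ_i t_i down to z_c; mantle fills any gap and the z_c terms cancel.
Column A: 1.53×903.5 + 38.3×2892 + (z_c − 39.83)×3358
Column B: 0.636×0 + x×2851 + (z_c − 0.636 − 0 − x)×3358
The z_c×3358 term appears on both sides and cancels. Collect the known terms of each column as K = Σ(ρt)_known − 3358 × (depth of known layers): K_A = 112145.955 − 3358×39.83 = −21603.185; K_B = 0 − 3358×(0.636 + 0) = −2135.688.
Balance: K_A = K_B − x×(3358 − 2851), so x = (K_B − K_A)/(3358 − 2851) = 19467.5/507 = 38.4 km.

38.4 km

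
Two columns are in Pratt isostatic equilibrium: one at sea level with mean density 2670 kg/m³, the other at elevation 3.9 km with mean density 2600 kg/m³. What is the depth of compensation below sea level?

ρ_ref D = ρ (D + h) → D (ρ_ref − ρ) = ρ h.
D = ρ h/(ρ_ref − ρ) = 2600 × 3.9 km/(2670 − 2600) = 145 km.

145 km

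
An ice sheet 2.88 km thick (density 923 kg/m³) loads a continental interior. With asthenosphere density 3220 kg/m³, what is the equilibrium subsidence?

Balancing pressure at the compensation depth: the ice load ρ_ice t is balanced by mantle displaced below, ρ_m s.
s = t ρ_ice / ρ_m = 2.88 km × 923/3220 = 0.826 km.

0.826 km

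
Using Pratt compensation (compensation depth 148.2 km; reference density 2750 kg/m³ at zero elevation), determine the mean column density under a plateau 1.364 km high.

Pratt balance: ρ_ref D = ρ (D + h).
ρ = ρ_ref D/(D + h) = 2750 × 148.2 km/(148.2 km + 1.364 km) = 2720 kg/m³.

2720 kg/m³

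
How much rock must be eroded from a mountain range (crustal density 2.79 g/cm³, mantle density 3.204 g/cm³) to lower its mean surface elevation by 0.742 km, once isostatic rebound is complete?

Net drop Δ = e − u = e − e ρ_c/ρ_m = e (ρ_m − ρ_c)/ρ_m.
e = Δ ρ_m/(ρ_m − ρ_c) = 0.742 km × 3.204/0.414 = 5.74 km.

5.74 km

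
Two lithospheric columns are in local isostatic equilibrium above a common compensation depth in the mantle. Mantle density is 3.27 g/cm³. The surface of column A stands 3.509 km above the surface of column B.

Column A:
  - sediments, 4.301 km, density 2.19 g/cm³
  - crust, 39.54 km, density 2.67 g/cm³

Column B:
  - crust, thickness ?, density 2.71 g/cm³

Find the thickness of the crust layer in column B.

30.2 km

Take the compensation level at the base of the deeper column (depth z_c below the surface of column A) and equate Σ ρ_i t_i down to z_c; mantle fills any gap and the z_c terms cancel.
Column A: 4.301×2.19 + 39.54×2.67 + (z_c − 43.841)×3.27
Column B: 3.509×0 + x×2.71 + (z_c − 3.509 − 0 − x)×3.27
The z_c×3.27 term appears on both sides and cancels. Collect the known terms of each column as K = Σ(ρt)_known − 3.27 × (depth of known layers): K_A = 114.99099 − 3.27×43.841 = −28.36908; K_B = 0 − 3.27×(3.509 + 0) = −11.47443.
Balance: K_A = K_B − x×(3.27 − 2.71), so x = (K_B − K_A)/(3.27 − 2.71) = 16.8946/0.56 = 30.2 km.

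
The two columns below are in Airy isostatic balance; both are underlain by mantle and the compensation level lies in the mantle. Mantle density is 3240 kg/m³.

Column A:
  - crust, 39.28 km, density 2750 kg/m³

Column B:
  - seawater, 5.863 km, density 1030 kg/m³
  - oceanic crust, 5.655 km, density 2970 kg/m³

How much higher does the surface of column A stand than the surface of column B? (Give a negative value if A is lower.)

1.47 km

For any compensation level in the mantle, the mantle terms cancel and isostasy reduces to e = (Σt_A − Σt_B) − (Σ(ρt)_A − Σ(ρt)_B) / ρ_m.
Σt_A = 39.28 km; Σt_B = 11.518 km; Σ(ρt)_A = 108020; Σ(ρt)_B = 22834.24 (in km·kg/m³).
e = (39.28 − 11.518) − (108020 − 22834.24) / 3240 = 1.47 km.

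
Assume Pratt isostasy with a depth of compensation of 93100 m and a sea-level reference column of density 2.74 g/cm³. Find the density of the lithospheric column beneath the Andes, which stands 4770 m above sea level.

Pratt balance: ρ_ref D = ρ (D + h).
ρ = ρ_ref D/(D + h) = 2.74 × 93100 m/(93100 m + 4770 m) = 2.61 g/cm³.

2.61 g/cm³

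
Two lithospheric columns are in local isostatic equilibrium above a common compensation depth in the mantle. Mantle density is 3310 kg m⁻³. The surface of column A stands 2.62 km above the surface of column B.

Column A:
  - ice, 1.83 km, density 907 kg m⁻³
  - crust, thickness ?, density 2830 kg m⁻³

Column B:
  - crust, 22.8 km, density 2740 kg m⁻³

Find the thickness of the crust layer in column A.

36 km

Take the compensation level at the base of the deeper column (depth z_c below the surface of column A) and equate Σ ρ_i t_i down to z_c; mantle fills any gap and the z_c terms cancel.
Column A: 1.83×907 + x×2830 + (z_c − 1.83 − x)×3310
Column B: 2.62×0 + 22.8×2740 + (z_c − 2.62 − 22.8)×3310
The z_c×3310 term appears on both sides and cancels. Collect the known terms of each column as K = Σ(ρt)_known − 3310 × (depth of known layers): K_A = 1659.81 − 3310×1.83 = −4397.49; K_B = 62472 − 3310×(2.62 + 22.8) = −21668.2.
Balance: K_A − x×(3310 − 2830) = K_B, so x = (K_A − K_B)/(3310 − 2830) = 17270.7/480 = 36 km.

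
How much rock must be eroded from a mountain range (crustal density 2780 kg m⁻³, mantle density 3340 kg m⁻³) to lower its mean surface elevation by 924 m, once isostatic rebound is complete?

Net drop Δ = e − u = e − e ρ_c/ρ_m = e (ρ_m − ρ_c)/ρ_m.
e = Δ ρ_m/(ρ_m − ρ_c) = 924 m × 3340/560 = 5510 m.

5510 m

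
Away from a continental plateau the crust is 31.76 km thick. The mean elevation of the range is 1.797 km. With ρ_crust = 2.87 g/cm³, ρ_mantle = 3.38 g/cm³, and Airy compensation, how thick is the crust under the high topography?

43.7 km

Root depth r = h ρ_c / (ρ_m − ρ_c) = 1.797 km × 2.87 / 0.51 = 10.11 km.
Total thickness = T + h + r = 31.76 km + 1.797 km + 10.11 km = 43.7 km.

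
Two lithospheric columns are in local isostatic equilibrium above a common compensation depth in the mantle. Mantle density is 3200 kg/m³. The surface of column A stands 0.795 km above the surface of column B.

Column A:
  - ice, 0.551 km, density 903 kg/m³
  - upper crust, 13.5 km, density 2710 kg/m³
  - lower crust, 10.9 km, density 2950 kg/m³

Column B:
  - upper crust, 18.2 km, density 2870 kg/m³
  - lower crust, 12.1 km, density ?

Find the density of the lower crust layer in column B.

3030 kg/m³

Take the compensation level at the base of the deeper column (depth z_c below the surface of column A) and equate Σ ρ_i t_i down to z_c; mantle fills any gap and the z_c terms cancel.
Column A: 0.551×903 + 13.5×2710 + 10.9×2950 + (z_c − 24.951)×3200
Column B: 0.795×0 + 18.2×2870 + 12.1×ρ + (z_c − 0.795 − 30.3)×3200
The z_c×3200 term appears on both sides and cancels. Collect the known terms of each column as K = Σ(ρt)_known − 3200 × (depth of known layers): K_A = 69237.553 − 3200×24.951 = −10605.647; K_B = 52234 − 3200×(0.795 + 30.3) = −47270.
Balance: K_A = K_B + 12.1×ρ, so ρ = (K_A − K_B)/12.1 = 36664.4/12.1 = 3030 kg/m³.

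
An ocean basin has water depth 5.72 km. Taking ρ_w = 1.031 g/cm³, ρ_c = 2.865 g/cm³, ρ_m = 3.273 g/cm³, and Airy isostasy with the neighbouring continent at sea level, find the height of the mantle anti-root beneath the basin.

25.7 km

Equating mass per unit area of the two columns: replacing crust with seawater at the top is compensated by replacing crust with mantle at the base: d (ρ_c − ρ_w) = a (ρ_m − ρ_c).
a = d (ρ_c − ρ_w)/(ρ_m − ρ_c) = 5.72 km × 1.834/0.408 = 25.7 km.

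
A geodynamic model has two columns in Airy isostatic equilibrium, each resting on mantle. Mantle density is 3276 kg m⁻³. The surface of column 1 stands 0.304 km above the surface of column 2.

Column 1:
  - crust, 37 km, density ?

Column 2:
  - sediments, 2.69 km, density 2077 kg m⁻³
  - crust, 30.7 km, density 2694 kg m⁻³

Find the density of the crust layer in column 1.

2680 kg m⁻³

Take the compensation level at the base of the deeper column (depth z_c below the surface of column 1) and equate Σ ρ_i t_i down to z_c; mantle fills any gap and the z_c terms cancel.
Column 1: 37×ρ + (z_c − 37)×3276
Column 2: 0.304×0 + 2.69×2077 + 30.7×2694 + (z_c − 0.304 − 33.39)×3276
The z_c×3276 term appears on both sides and cancels. Collect the known terms of each column as K = Σ(ρt)_known − 3276 × (depth of known layers): K_1 = 0 − 3276×37 = −121212; K_2 = 88292.93 − 3276×(0.304 + 33.39) = −22088.614.
Balance: K_1 + 37×ρ = K_2, so ρ = (K_2 − K_1)/37 = 99123.4/37 = 2680 kg m⁻³.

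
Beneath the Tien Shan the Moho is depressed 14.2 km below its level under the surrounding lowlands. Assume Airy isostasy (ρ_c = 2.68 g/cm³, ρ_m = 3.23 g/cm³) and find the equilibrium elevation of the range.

2.91 km

For local isostatic compensation: ρ_c h = (ρ_m − ρ_c) r.
h = r (ρ_m − ρ_c) / ρ_c = 14.2 km × (3.23 − 2.68) / 2.68 = 2.91 km.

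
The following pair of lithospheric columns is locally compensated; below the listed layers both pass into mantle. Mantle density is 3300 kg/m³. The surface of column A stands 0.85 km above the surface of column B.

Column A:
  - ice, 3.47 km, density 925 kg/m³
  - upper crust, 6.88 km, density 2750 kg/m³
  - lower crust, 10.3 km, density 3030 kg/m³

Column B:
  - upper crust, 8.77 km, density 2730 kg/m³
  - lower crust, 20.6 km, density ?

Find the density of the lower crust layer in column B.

2960 kg/m³

Take the compensation level at the base of the deeper column (depth z_c below the surface of column A) and equate Σ ρ_i t_i down to z_c; mantle fills any gap and the z_c terms cancel.
Column A: 3.47×925 + 6.88×2750 + 10.3×3030 + (z_c − 20.65)×3300
Column B: 0.85×0 + 8.77×2730 + 20.6×ρ + (z_c − 0.85 − 29.37)×3300
The z_c×3300 term appears on both sides and cancels. Collect the known terms of each column as K = Σ(ρt)_known − 3300 × (depth of known layers): K_A = 53338.75 − 3300×20.65 = −14806.25; K_B = 23942.1 − 3300×(0.85 + 29.37) = −75783.9.
Balance: K_A = K_B + 20.6×ρ, so ρ = (K_A − K_B)/20.6 = 60977.7/20.6 = 2960 kg/m³.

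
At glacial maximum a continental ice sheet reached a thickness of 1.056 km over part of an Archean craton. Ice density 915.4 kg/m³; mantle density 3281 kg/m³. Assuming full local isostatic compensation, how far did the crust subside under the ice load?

Equating mass per unit area of the two columns: the ice load ρ_ice t is balanced by mantle displaced below, ρ_m s.
s = t ρ_ice / ρ_m = 1.056 km × 915.4/3281 = 0.295 km.

0.295 km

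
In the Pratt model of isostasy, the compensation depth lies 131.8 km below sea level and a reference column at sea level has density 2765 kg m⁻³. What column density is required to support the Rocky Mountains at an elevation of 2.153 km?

Pratt balance: ρ_ref D = ρ (D + h).
ρ = ρ_ref D/(D + h) = 2765 × 131.8 km/(131.8 km + 2.153 km) = 2720 kg m⁻³.

2720 kg m⁻³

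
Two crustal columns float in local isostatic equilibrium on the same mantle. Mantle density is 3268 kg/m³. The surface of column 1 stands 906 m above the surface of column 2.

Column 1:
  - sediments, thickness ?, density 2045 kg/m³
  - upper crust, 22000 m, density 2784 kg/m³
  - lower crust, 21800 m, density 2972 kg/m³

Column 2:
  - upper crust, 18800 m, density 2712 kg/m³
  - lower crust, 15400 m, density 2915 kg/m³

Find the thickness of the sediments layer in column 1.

Take the compensation level at the base of the deeper column (depth z_c below the surface of column 1) and equate Σ ρ_i t_i down to z_c; mantle fills any gap and the z_c terms cancel.
Column 1: x×2045 + 22000×2784 + 21800×2972 + (z_c − 43800 − x)×3268
Column 2: 906×0 + 18800×2712 + 15400×2915 + (z_c − 906 − 34200)×3268
The z_c×3268 term appears on both sides and cancels. Collect the known terms of each column as K = Σ(ρt)_known − 3268 × (depth of known layers): K_1 = 126037600 − 3268×43800 = −17100800; K_2 = 95876600 − 3268×(906 + 34200) = −18849808.
Balance: K_1 − x×(3268 − 2045) = K_2, so x = (K_1 − K_2)/(3268 − 2045) = 1749010/1223 = 1430 m.

1430 m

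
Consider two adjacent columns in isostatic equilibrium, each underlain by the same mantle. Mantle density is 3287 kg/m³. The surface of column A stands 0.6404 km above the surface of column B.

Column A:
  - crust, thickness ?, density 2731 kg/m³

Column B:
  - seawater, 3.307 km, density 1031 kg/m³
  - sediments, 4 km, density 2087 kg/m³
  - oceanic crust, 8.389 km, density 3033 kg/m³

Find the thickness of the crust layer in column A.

29.7 km

Take the compensation level at the base of the deeper column (depth z_c below the surface of column A) and equate Σ ρ_i t_i down to z_c; mantle fills any gap and the z_c terms cancel.
Column A: x×2731 + (z_c − 0 − x)×3287
Column B: 0.6404×0 + 3.307×1031 + 4×2087 + 8.389×3033 + (z_c − 0.6404 − 15.696)×3287
The z_c×3287 term appears on both sides and cancels. Collect the known terms of each column as K = Σ(ρt)_known − 3287 × (depth of known layers): K_A = 0 − 3287×0 = 0; K_B = 37201.354 − 3287×(0.6404 + 15.696) = −16496.3928.
Balance: K_A − x×(3287 − 2731) = K_B, so x = (K_A − K_B)/(3287 − 2731) = 16496.4/556 = 29.7 km.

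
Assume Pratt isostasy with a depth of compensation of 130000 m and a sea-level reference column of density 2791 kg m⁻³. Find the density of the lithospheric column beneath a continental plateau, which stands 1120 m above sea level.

Pratt balance: ρ_ref D = ρ (D + h).
ρ = ρ_ref D/(D + h) = 2791 × 130000 m/(130000 m + 1120 m) = 2770 kg m⁻³.

2770 kg m⁻³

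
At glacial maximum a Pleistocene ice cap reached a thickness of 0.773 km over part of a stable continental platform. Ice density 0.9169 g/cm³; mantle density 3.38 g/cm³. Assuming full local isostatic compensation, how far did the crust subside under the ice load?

0.21 km

Balancing pressure at the compensation depth: the ice load ρ_ice t is balanced by mantle displaced below, ρ_m s.
s = t ρ_ice / ρ_m = 0.773 km × 0.9169/3.38 = 0.21 km.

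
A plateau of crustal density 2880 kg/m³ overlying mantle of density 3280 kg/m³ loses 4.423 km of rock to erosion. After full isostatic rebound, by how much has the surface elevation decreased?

0.539 km

Rebound u = e ρ_c/ρ_m = 4.423 km × 2880/3280 = 3.884 km.
Net surface drop = e − u = 4.423 km − 3.884 km = e (ρ_m − ρ_c)/ρ_m = 0.539 km.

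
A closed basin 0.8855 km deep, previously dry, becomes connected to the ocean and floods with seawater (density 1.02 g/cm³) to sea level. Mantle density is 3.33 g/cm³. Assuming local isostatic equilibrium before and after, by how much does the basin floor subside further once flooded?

0.391 km

After flooding the water column is d + s deep. Its weight must equal the weight of mantle displaced by the extra subsidence s: (d + s) ρ_w = s ρ_m.
s = d ρ_w / (ρ_m − ρ_w) = 0.8855 km × 1.02/(3.33 − 1.02) = 0.391 km.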